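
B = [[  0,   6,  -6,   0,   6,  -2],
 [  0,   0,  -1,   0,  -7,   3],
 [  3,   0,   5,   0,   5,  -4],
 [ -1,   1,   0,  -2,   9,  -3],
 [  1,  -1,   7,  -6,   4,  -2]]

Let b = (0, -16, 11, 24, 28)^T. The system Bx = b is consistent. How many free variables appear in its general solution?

Row reduce the augmented matrix [B | b].
Swap R1 ↔ R3
R4 ← R4 + (1/3)·R1: [0, 1, 5/3, -2, 32/3, -13/3, 83/3]
R5 ← R5 − (1/3)·R1: [0, -1, 16/3, -6, 7/3, -2/3, 73/3]
Swap R2 ↔ R3
R4 ← R4 − (1/6)·R2: [0, 0, 8/3, -2, 29/3, -4, 83/3]
R5 ← R5 + (1/6)·R2: [0, 0, 13/3, -6, 10/3, -1, 73/3]
R4 ← R4 + (8/3)·R3: [0, 0, 0, -2, -9, 4, -15]
R5 ← R5 + (13/3)·R3: [0, 0, 0, -6, -27, 12, -45]
R5 ← R5 − (3)·R4: [0, 0, 0, 0, 0, 0, 0]
The echelon form has 4 nonzero rows, and every pivot lies in the first 6 columns, so rank(B) = rank([B|b]) = 4.
The system is consistent.
Free variables = (unknowns) − (rank) = 6 − 4 = 2.

2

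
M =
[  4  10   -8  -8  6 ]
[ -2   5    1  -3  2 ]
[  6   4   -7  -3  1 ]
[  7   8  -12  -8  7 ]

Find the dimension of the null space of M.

2

Row reduce to echelon form.
R2 ← R2 + (1/2)·R1: [0, 10, -3, -7, 5]
R3 ← R3 − (3/2)·R1: [0, -11, 5, 9, -8]
R4 ← R4 − (7/4)·R1: [0, -19/2, 2, 6, -7/2]
R3 ← R3 + (11/10)·R2: [0, 0, 17/10, 13/10, -5/2]
R4 ← R4 + (19/20)·R2: [0, 0, -17/20, -13/20, 5/4]
R4 ← R4 + (1/2)·R3: [0, 0, 0, 0, 0]
3 nonzero rows, so rank(M) = 3.
M has 5 columns; by rank–nullity, nullity = 5 − 3 = 2.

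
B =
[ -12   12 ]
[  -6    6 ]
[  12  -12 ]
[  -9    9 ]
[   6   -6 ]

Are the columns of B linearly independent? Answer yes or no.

no

Row reduce B to echelon form.
R2 ← R2 − (1/2)·R1: [0, 0]
R3 ← R3 + R1: [0, 0]
R4 ← R4 − (3/4)·R1: [0, 0]
R5 ← R5 + (1/2)·R1: [0, 0]
1 pivot among 2 columns.
Only 1 < 2 pivot columns, so the columns are linearly dependent.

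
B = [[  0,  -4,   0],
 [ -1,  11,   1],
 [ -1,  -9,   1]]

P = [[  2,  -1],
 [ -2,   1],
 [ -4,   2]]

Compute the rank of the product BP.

1

First compute BP:
[[  8,  -4],
 [-28,  14],
 [ 12,  -6]]
Now row reduce the product.
R2 ← R2 + (7/2)·R1: [0, 0]
R3 ← R3 − (3/2)·R1: [0, 0]
1 nonzero row, so rank(BP) = 1.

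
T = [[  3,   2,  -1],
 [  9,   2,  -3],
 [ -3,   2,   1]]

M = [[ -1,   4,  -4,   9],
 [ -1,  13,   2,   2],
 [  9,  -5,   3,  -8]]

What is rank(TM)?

2

First compute TM:
[[-14,  43, -11,  39],
 [-38,  77, -41, 109],
 [ 10,   9,  19, -31]]
Now row reduce the product.
R2 ← R2 − (19/7)·R1: [0, -278/7, -78/7, 22/7]
R3 ← R3 + (5/7)·R1: [0, 278/7, 78/7, -22/7]
R3 ← R3 + R2: [0, 0, 0, 0]
2 nonzero rows, so rank(TM) = 2.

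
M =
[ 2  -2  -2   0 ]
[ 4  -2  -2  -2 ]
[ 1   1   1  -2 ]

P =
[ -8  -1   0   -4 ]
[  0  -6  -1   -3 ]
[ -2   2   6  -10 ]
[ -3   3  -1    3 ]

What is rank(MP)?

First compute MP:
[[-12,   6, -10,  18],
 [-22,  -2,  -8,   4],
 [ -4, -11,   7, -23]]
Now row reduce the product.
R2 ← R2 − (11/6)·R1: [0, -13, 31/3, -29]
R3 ← R3 − (1/3)·R1: [0, -13, 31/3, -29]
R3 ← R3 − R2: [0, 0, 0, 0]
2 nonzero rows, so rank(MP) = 2.

2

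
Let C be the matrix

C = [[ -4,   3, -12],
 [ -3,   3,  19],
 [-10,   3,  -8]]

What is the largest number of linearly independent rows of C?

Row reduce to echelon form.
R2 ← R2 − (3/4)·R1: [0, 3/4, 28]
R3 ← R3 − (5/2)·R1: [0, -9/2, 22]
R3 ← R3 + (6)·R2: [0, 0, 190]
Echelon form has 3 nonzero rows, so rank(C) = 3.
The rank gives the maximum number of linearly independent rows: 3.

3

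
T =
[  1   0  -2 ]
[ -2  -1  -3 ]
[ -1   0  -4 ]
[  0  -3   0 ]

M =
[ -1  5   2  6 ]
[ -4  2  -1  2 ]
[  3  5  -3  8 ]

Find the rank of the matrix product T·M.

First compute TM:
[[ -7,  -5,   8, -10],
 [ -3, -27,   6, -38],
 [-11, -25,  10, -38],
 [ 12,  -6,   3,  -6]]
Now row reduce the product.
R2 ← R2 − (3/7)·R1: [0, -174/7, 18/7, -236/7]
R3 ← R3 − (11/7)·R1: [0, -120/7, -18/7, -156/7]
R4 ← R4 + (12/7)·R1: [0, -102/7, 117/7, -162/7]
R3 ← R3 − (20/29)·R2: [0, 0, -126/29, 28/29]
R4 ← R4 − (17/29)·R2: [0, 0, 441/29, -98/29]
R4 ← R4 + (7/2)·R3: [0, 0, 0, 0]
3 nonzero rows, so rank(TM) = 3.

3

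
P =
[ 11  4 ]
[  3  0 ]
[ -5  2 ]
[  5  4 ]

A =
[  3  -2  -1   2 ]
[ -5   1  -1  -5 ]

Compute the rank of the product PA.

2

First compute PA:
[[ 13, -18, -15,   2],
 [  9,  -6,  -3,   6],
 [-25,  12,   3, -20],
 [ -5,  -6,  -9, -10]]
Now row reduce the product.
R2 ← R2 − (9/13)·R1: [0, 84/13, 96/13, 60/13]
R3 ← R3 + (25/13)·R1: [0, -294/13, -336/13, -210/13]
R4 ← R4 + (5/13)·R1: [0, -168/13, -192/13, -120/13]
R3 ← R3 + (7/2)·R2: [0, 0, 0, 0]
R4 ← R4 + (2)·R2: [0, 0, 0, 0]
2 nonzero rows, so rank(PA) = 2.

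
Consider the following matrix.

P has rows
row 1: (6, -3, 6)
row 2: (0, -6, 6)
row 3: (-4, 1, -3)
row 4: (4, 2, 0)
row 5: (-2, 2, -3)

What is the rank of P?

2

Row reduce to echelon form.
R3 ← R3 + (2/3)·R1: [0, -1, 1]
R4 ← R4 − (2/3)·R1: [0, 4, -4]
R5 ← R5 + (1/3)·R1: [0, 1, -1]
R3 ← R3 − (1/6)·R2: [0, 0, 0]
R4 ← R4 + (2/3)·R2: [0, 0, 0]
R5 ← R5 + (1/6)·R2: [0, 0, 0]
Echelon form has 2 nonzero rows, so rank(P) = 2.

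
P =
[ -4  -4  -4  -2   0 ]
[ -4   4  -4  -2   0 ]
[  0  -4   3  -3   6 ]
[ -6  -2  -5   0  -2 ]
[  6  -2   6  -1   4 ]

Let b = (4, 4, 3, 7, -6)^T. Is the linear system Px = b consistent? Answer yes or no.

yes

Row reduce the augmented matrix [P | b].
R2 ← R2 − R1: [0, 8, 0, 0, 0, 0]
R4 ← R4 − (3/2)·R1: [0, 4, 1, 3, -2, 1]
R5 ← R5 + (3/2)·R1: [0, -8, 0, -4, 4, 0]
R3 ← R3 + (1/2)·R2: [0, 0, 3, -3, 6, 3]
R4 ← R4 − (1/2)·R2: [0, 0, 1, 3, -2, 1]
R5 ← R5 + R2: [0, 0, 0, -4, 4, 0]
R4 ← R4 − (1/3)·R3: [0, 0, 0, 4, -4, 0]
R5 ← R5 + R4: [0, 0, 0, 0, 0, 0]
The echelon form has 4 nonzero rows, and every pivot lies in the first 5 columns, so rank(P) = rank([P|b]) = 4.
The system is consistent.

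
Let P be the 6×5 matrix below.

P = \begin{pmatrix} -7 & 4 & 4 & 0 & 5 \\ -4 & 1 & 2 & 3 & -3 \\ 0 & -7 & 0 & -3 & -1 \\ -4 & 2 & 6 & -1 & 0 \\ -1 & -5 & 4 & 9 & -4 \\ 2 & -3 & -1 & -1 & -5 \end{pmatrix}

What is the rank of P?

5

Row reduce to echelon form.
R2 ← R2 − (4/7)·R1: [0, -9/7, -2/7, 3, -41/7]
R4 ← R4 − (4/7)·R1: [0, -2/7, 26/7, -1, -20/7]
R5 ← R5 − (1/7)·R1: [0, -39/7, 24/7, 9, -33/7]
R6 ← R6 + (2/7)·R1: [0, -13/7, 1/7, -1, -25/7]
R3 ← R3 − (49/9)·R2: [0, 0, 14/9, -58/3, 278/9]
R4 ← R4 − (2/9)·R2: [0, 0, 34/9, -5/3, -14/9]
R5 ← R5 − (13/3)·R2: [0, 0, 14/3, -4, 62/3]
R6 ← R6 − (13/9)·R2: [0, 0, 5/9, -16/3, 44/9]
R4 ← R4 − (17/7)·R3: [0, 0, 0, 317/7, -536/7]
R5 ← R5 − (3)·R3: [0, 0, 0, 54, -72]
R6 ← R6 − (5/14)·R3: [0, 0, 0, 11/7, -43/7]
R5 ← R5 − (378/317)·R4: [0, 0, 0, 0, 6120/317]
R6 ← R6 − (11/317)·R4: [0, 0, 0, 0, -1105/317]
R6 ← R6 + (13/72)·R5: [0, 0, 0, 0, 0]
Echelon form has 5 nonzero rows, so rank(P) = 5.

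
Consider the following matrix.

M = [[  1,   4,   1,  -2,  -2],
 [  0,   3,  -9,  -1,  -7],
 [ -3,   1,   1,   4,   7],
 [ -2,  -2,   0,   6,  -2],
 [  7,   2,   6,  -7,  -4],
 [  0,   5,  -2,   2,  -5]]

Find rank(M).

5

Row reduce to echelon form.
R3 ← R3 + (3)·R1: [0, 13, 4, -2, 1]
R4 ← R4 + (2)·R1: [0, 6, 2, 2, -6]
R5 ← R5 − (7)·R1: [0, -26, -1, 7, 10]
R3 ← R3 − (13/3)·R2: [0, 0, 43, 7/3, 94/3]
R4 ← R4 − (2)·R2: [0, 0, 20, 4, 8]
R5 ← R5 + (26/3)·R2: [0, 0, -79, -5/3, -152/3]
R6 ← R6 − (5/3)·R2: [0, 0, 13, 11/3, 20/3]
R4 ← R4 − (20/43)·R3: [0, 0, 0, 376/129, -848/129]
R5 ← R5 + (79/43)·R3: [0, 0, 0, 338/129, 890/129]
R6 ← R6 − (13/43)·R3: [0, 0, 0, 382/129, -362/129]
R5 ← R5 − (169/188)·R4: [0, 0, 0, 0, 602/47]
R6 ← R6 − (191/188)·R4: [0, 0, 0, 0, 182/47]
R6 ← R6 − (13/43)·R5: [0, 0, 0, 0, 0]
Echelon form has 5 nonzero rows, so rank(M) = 5.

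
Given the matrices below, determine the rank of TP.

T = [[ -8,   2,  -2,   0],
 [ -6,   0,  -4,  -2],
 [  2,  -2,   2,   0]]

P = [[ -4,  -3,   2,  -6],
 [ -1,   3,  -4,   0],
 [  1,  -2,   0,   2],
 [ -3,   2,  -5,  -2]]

First compute TP:
[[ 28,  34, -24,  44],
 [ 26,  22,  -2,  32],
 [ -4, -16,  12,  -8]]
Now row reduce the product.
R2 ← R2 − (13/14)·R1: [0, -67/7, 142/7, -62/7]
R3 ← R3 + (1/7)·R1: [0, -78/7, 60/7, -12/7]
R3 ← R3 − (78/67)·R2: [0, 0, -1008/67, 576/67]
3 nonzero rows, so rank(TP) = 3.

3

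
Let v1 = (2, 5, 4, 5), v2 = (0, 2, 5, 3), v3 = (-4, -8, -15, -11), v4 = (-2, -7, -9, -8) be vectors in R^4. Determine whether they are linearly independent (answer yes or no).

Form the matrix with these vectors as rows and row reduce.
R3 ← R3 + (2)·R1: [0, 2, -7, -1]
R4 ← R4 + R1: [0, -2, -5, -3]
R3 ← R3 − R2: [0, 0, -12, -4]
R4 ← R4 + R2: [0, 0, 0, 0]
3 nonzero rows, so the 4 vectors span a space of dimension 3.
Since 3 < 4, the vectors are linearly dependent.

no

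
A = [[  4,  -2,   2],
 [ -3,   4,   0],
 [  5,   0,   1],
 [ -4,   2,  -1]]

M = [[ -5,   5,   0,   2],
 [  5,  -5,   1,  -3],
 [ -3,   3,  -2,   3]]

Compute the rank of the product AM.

3

First compute AM:
[[-36,  36,  -6,  20],
 [ 35, -35,   4, -18],
 [-28,  28,  -2,  13],
 [ 33, -33,   4, -17]]
Now row reduce the product.
R2 ← R2 + (35/36)·R1: [0, 0, -11/6, 13/9]
R3 ← R3 − (7/9)·R1: [0, 0, 8/3, -23/9]
R4 ← R4 + (11/12)·R1: [0, 0, -3/2, 4/3]
R3 ← R3 + (16/11)·R2: [0, 0, 0, -5/11]
R4 ← R4 − (9/11)·R2: [0, 0, 0, 5/33]
R4 ← R4 + (1/3)·R3: [0, 0, 0, 0]
3 nonzero rows, so rank(AM) = 3.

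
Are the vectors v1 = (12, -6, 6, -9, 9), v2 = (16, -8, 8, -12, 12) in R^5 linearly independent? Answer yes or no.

no

Form the matrix with these vectors as rows and row reduce.
R2 ← R2 − (4/3)·R1: [0, 0, 0, 0, 0]
1 nonzero row, so the 2 vectors span a space of dimension 1.
Since 1 < 2, the vectors are linearly dependent.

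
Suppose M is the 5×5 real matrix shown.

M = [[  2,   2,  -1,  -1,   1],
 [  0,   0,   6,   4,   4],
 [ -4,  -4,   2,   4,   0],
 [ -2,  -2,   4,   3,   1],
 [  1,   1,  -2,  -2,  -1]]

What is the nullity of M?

Row reduce to echelon form.
R3 ← R3 + (2)·R1: [0, 0, 0, 2, 2]
R4 ← R4 + R1: [0, 0, 3, 2, 2]
R5 ← R5 − (1/2)·R1: [0, 0, -3/2, -3/2, -3/2]
R4 ← R4 − (1/2)·R2: [0, 0, 0, 0, 0]
R5 ← R5 + (1/4)·R2: [0, 0, 0, -1/2, -1/2]
R5 ← R5 + (1/4)·R3: [0, 0, 0, 0, 0]
3 nonzero rows, so rank(M) = 3.
M has 5 columns; by rank–nullity, nullity = 5 − 3 = 2.

2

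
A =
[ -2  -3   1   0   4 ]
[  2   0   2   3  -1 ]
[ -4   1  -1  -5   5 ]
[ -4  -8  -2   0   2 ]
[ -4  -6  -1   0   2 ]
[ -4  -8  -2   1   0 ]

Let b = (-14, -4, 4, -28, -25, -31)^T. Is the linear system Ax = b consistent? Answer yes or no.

yes

Row reduce the augmented matrix [A | b].
R2 ← R2 + R1: [0, -3, 3, 3, 3, -18]
R3 ← R3 − (2)·R1: [0, 7, -3, -5, -3, 32]
R4 ← R4 − (2)·R1: [0, -2, -4, 0, -6, 0]
R5 ← R5 − (2)·R1: [0, 0, -3, 0, -6, 3]
R6 ← R6 − (2)·R1: [0, -2, -4, 1, -8, -3]
R3 ← R3 + (7/3)·R2: [0, 0, 4, 2, 4, -10]
R4 ← R4 − (2/3)·R2: [0, 0, -6, -2, -8, 12]
R6 ← R6 − (2/3)·R2: [0, 0, -6, -1, -10, 9]
R4 ← R4 + (3/2)·R3: [0, 0, 0, 1, -2, -3]
R5 ← R5 + (3/4)·R3: [0, 0, 0, 3/2, -3, -9/2]
R6 ← R6 + (3/2)·R3: [0, 0, 0, 2, -4, -6]
R5 ← R5 − (3/2)·R4: [0, 0, 0, 0, 0, 0]
R6 ← R6 − (2)·R4: [0, 0, 0, 0, 0, 0]
The echelon form has 4 nonzero rows, and every pivot lies in the first 5 columns, so rank(A) = rank([A|b]) = 4.
The system is consistent.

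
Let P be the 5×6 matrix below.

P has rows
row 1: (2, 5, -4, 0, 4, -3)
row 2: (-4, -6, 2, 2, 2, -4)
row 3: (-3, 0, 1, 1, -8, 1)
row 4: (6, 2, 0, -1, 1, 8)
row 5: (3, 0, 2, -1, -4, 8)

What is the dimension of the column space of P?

Row reduce to echelon form.
R2 ← R2 + (2)·R1: [0, 4, -6, 2, 10, -10]
R3 ← R3 + (3/2)·R1: [0, 15/2, -5, 1, -2, -7/2]
R4 ← R4 − (3)·R1: [0, -13, 12, -1, -11, 17]
R5 ← R5 − (3/2)·R1: [0, -15/2, 8, -1, -10, 25/2]
R3 ← R3 − (15/8)·R2: [0, 0, 25/4, -11/4, -83/4, 61/4]
R4 ← R4 + (13/4)·R2: [0, 0, -15/2, 11/2, 43/2, -31/2]
R5 ← R5 + (15/8)·R2: [0, 0, -13/4, 11/4, 35/4, -25/4]
R4 ← R4 + (6/5)·R3: [0, 0, 0, 11/5, -17/5, 14/5]
R5 ← R5 + (13/25)·R3: [0, 0, 0, 33/25, -51/25, 42/25]
R5 ← R5 − (3/5)·R4: [0, 0, 0, 0, 0, 0]
Echelon form has 4 nonzero rows, so rank(P) = 4.
The column space has dimension equal to the rank: 4.

4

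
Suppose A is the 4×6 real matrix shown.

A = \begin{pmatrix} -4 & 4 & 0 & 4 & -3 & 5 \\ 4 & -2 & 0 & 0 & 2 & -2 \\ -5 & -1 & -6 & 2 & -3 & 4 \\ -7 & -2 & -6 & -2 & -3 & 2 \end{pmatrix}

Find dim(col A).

3

Row reduce to echelon form.
R2 ← R2 + R1: [0, 2, 0, 4, -1, 3]
R3 ← R3 − (5/4)·R1: [0, -6, -6, -3, 3/4, -9/4]
R4 ← R4 − (7/4)·R1: [0, -9, -6, -9, 9/4, -27/4]
R3 ← R3 + (3)·R2: [0, 0, -6, 9, -9/4, 27/4]
R4 ← R4 + (9/2)·R2: [0, 0, -6, 9, -9/4, 27/4]
R4 ← R4 − R3: [0, 0, 0, 0, 0, 0]
Echelon form has 3 nonzero rows, so rank(A) = 3.
The column space has dimension equal to the rank: 3.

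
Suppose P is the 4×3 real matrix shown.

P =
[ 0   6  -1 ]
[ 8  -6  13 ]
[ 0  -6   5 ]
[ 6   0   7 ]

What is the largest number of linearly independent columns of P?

Row reduce to echelon form.
Swap R1 ↔ R2
R4 ← R4 − (3/4)·R1: [0, 9/2, -11/4]
R3 ← R3 + R2: [0, 0, 4]
R4 ← R4 − (3/4)·R2: [0, 0, -2]
R4 ← R4 + (1/2)·R3: [0, 0, 0]
Echelon form has 3 nonzero rows, so rank(P) = 3.
The rank gives the maximum number of linearly independent columns: 3.

3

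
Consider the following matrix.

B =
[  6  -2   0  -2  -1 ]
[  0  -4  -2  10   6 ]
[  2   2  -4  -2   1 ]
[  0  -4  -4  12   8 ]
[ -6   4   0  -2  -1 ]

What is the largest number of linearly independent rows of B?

3

Row reduce to echelon form.
R3 ← R3 − (1/3)·R1: [0, 8/3, -4, -4/3, 4/3]
R5 ← R5 + R1: [0, 2, 0, -4, -2]
R3 ← R3 + (2/3)·R2: [0, 0, -16/3, 16/3, 16/3]
R4 ← R4 − R2: [0, 0, -2, 2, 2]
R5 ← R5 + (1/2)·R2: [0, 0, -1, 1, 1]
R4 ← R4 − (3/8)·R3: [0, 0, 0, 0, 0]
R5 ← R5 − (3/16)·R3: [0, 0, 0, 0, 0]
Echelon form has 3 nonzero rows, so rank(B) = 3.
The rank gives the maximum number of linearly independent rows: 3.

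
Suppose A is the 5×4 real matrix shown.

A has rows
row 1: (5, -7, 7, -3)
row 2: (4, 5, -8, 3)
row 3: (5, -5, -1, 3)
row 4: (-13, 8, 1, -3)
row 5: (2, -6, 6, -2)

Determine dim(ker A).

1

Row reduce to echelon form.
R2 ← R2 − (4/5)·R1: [0, 53/5, -68/5, 27/5]
R3 ← R3 − R1: [0, 2, -8, 6]
R4 ← R4 + (13/5)·R1: [0, -51/5, 96/5, -54/5]
R5 ← R5 − (2/5)·R1: [0, -16/5, 16/5, -4/5]
R3 ← R3 − (10/53)·R2: [0, 0, -288/53, 264/53]
R4 ← R4 + (51/53)·R2: [0, 0, 324/53, -297/53]
R5 ← R5 + (16/53)·R2: [0, 0, -48/53, 44/53]
R4 ← R4 + (9/8)·R3: [0, 0, 0, 0]
R5 ← R5 − (1/6)·R3: [0, 0, 0, 0]
3 nonzero rows, so rank(A) = 3.
A has 4 columns; by rank–nullity, nullity = 4 − 3 = 1.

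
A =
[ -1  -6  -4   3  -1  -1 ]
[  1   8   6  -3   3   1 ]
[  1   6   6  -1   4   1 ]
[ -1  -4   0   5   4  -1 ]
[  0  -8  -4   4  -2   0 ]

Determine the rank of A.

Row reduce to echelon form.
R2 ← R2 + R1: [0, 2, 2, 0, 2, 0]
R3 ← R3 + R1: [0, 0, 2, 2, 3, 0]
R4 ← R4 − R1: [0, 2, 4, 2, 5, 0]
R4 ← R4 − R2: [0, 0, 2, 2, 3, 0]
R5 ← R5 + (4)·R2: [0, 0, 4, 4, 6, 0]
R4 ← R4 − R3: [0, 0, 0, 0, 0, 0]
R5 ← R5 − (2)·R3: [0, 0, 0, 0, 0, 0]
Echelon form has 3 nonzero rows, so rank(A) = 3.

3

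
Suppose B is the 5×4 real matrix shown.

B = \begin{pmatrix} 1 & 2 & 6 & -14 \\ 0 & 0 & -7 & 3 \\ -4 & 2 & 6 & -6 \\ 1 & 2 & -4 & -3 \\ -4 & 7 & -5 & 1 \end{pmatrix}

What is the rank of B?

4

Row reduce to echelon form.
R3 ← R3 + (4)·R1: [0, 10, 30, -62]
R4 ← R4 − R1: [0, 0, -10, 11]
R5 ← R5 + (4)·R1: [0, 15, 19, -55]
Swap R2 ↔ R3
R5 ← R5 − (3/2)·R2: [0, 0, -26, 38]
R4 ← R4 − (10/7)·R3: [0, 0, 0, 47/7]
R5 ← R5 − (26/7)·R3: [0, 0, 0, 188/7]
R5 ← R5 − (4)·R4: [0, 0, 0, 0]
Echelon form has 4 nonzero rows, so rank(B) = 4.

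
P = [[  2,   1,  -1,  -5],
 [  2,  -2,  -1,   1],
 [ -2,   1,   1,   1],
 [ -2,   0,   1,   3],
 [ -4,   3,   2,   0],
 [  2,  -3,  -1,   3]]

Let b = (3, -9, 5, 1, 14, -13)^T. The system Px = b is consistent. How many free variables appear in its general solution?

2

Row reduce the augmented matrix [P | b].
R2 ← R2 − R1: [0, -3, 0, 6, -12]
R3 ← R3 + R1: [0, 2, 0, -4, 8]
R4 ← R4 + R1: [0, 1, 0, -2, 4]
R5 ← R5 + (2)·R1: [0, 5, 0, -10, 20]
R6 ← R6 − R1: [0, -4, 0, 8, -16]
R3 ← R3 + (2/3)·R2: [0, 0, 0, 0, 0]
R4 ← R4 + (1/3)·R2: [0, 0, 0, 0, 0]
R5 ← R5 + (5/3)·R2: [0, 0, 0, 0, 0]
R6 ← R6 − (4/3)·R2: [0, 0, 0, 0, 0]
The echelon form has 2 nonzero rows, and every pivot lies in the first 4 columns, so rank(P) = rank([P|b]) = 2.
The system is consistent.
Free variables = (unknowns) − (rank) = 4 − 2 = 2.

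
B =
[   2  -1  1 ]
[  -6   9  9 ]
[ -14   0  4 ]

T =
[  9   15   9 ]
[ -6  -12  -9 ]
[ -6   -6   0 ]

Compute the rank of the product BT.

2

First compute BT:
[[ 18,  36,  27],
 [-162, -252, -135],
 [-150, -234, -126]]
Now row reduce the product.
R2 ← R2 + (9)·R1: [0, 72, 108]
R3 ← R3 + (25/3)·R1: [0, 66, 99]
R3 ← R3 − (11/12)·R2: [0, 0, 0]
2 nonzero rows, so rank(BT) = 2.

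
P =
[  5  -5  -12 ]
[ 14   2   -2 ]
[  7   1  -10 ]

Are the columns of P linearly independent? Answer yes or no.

yes

Row reduce P to echelon form.
R2 ← R2 − (14/5)·R1: [0, 16, 158/5]
R3 ← R3 − (7/5)·R1: [0, 8, 34/5]
R3 ← R3 − (1/2)·R2: [0, 0, -9]
3 pivots among 3 columns.
Every column is a pivot column, so the columns are linearly independent.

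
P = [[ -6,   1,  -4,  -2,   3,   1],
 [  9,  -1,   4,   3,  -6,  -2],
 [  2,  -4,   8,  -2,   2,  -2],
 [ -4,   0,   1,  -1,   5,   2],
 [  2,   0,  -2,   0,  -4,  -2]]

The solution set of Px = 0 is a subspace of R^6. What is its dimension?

3

Row reduce to echelon form.
R2 ← R2 + (3/2)·R1: [0, 1/2, -2, 0, -3/2, -1/2]
R3 ← R3 + (1/3)·R1: [0, -11/3, 20/3, -8/3, 3, -5/3]
R4 ← R4 − (2/3)·R1: [0, -2/3, 11/3, 1/3, 3, 4/3]
R5 ← R5 + (1/3)·R1: [0, 1/3, -10/3, -2/3, -3, -5/3]
R3 ← R3 + (22/3)·R2: [0, 0, -8, -8/3, -8, -16/3]
R4 ← R4 + (4/3)·R2: [0, 0, 1, 1/3, 1, 2/3]
R5 ← R5 − (2/3)·R2: [0, 0, -2, -2/3, -2, -4/3]
R4 ← R4 + (1/8)·R3: [0, 0, 0, 0, 0, 0]
R5 ← R5 − (1/4)·R3: [0, 0, 0, 0, 0, 0]
3 nonzero rows, so rank(P) = 3.
P has 6 columns; by rank–nullity, nullity = 6 − 3 = 3.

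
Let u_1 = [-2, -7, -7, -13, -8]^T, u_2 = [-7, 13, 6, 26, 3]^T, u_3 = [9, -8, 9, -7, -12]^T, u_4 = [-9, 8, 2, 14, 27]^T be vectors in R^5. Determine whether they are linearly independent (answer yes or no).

yes

Form the matrix with these vectors as rows and row reduce.
R2 ← R2 − (7/2)·R1: [0, 75/2, 61/2, 143/2, 31]
R3 ← R3 + (9/2)·R1: [0, -79/2, -45/2, -131/2, -48]
R4 ← R4 − (9/2)·R1: [0, 79/2, 67/2, 145/2, 63]
R3 ← R3 + (79/75)·R2: [0, 0, 722/75, 736/75, -1151/75]
R4 ← R4 − (79/75)·R2: [0, 0, 103/75, -211/75, 2276/75]
R4 ← R4 − (103/722)·R3: [0, 0, 0, -1521/361, 23491/722]
4 nonzero rows, so the 4 vectors span a space of dimension 4.
Since 4 = 4, the vectors are linearly independent.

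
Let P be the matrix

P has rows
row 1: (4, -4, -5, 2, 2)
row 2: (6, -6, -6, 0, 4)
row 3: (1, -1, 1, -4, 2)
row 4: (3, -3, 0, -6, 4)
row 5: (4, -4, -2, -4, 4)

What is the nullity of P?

3

Row reduce to echelon form.
R2 ← R2 − (3/2)·R1: [0, 0, 3/2, -3, 1]
R3 ← R3 − (1/4)·R1: [0, 0, 9/4, -9/2, 3/2]
R4 ← R4 − (3/4)·R1: [0, 0, 15/4, -15/2, 5/2]
R5 ← R5 − R1: [0, 0, 3, -6, 2]
R3 ← R3 − (3/2)·R2: [0, 0, 0, 0, 0]
R4 ← R4 − (5/2)·R2: [0, 0, 0, 0, 0]
R5 ← R5 − (2)·R2: [0, 0, 0, 0, 0]
2 nonzero rows, so rank(P) = 2.
P has 5 columns; by rank–nullity, nullity = 5 − 2 = 3.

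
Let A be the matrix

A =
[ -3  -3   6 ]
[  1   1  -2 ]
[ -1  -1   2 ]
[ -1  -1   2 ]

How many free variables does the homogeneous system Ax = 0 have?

2

Row reduce to echelon form.
R2 ← R2 + (1/3)·R1: [0, 0, 0]
R3 ← R3 − (1/3)·R1: [0, 0, 0]
R4 ← R4 − (1/3)·R1: [0, 0, 0]
1 nonzero row, so rank(A) = 1.
A has 3 columns; by rank–nullity, nullity = 3 − 1 = 2.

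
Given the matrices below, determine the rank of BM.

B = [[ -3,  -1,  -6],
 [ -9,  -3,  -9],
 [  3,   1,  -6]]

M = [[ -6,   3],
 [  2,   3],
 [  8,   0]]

2

First compute BM:
[[-32, -12],
 [-24, -36],
 [-64,  12]]
Now row reduce the product.
R2 ← R2 − (3/4)·R1: [0, -27]
R3 ← R3 − (2)·R1: [0, 36]
R3 ← R3 + (4/3)·R2: [0, 0]
2 nonzero rows, so rank(BM) = 2.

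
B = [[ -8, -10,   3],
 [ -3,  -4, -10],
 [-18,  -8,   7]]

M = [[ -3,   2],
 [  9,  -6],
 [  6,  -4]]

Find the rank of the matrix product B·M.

1

First compute BM:
[[-48,  32],
 [-87,  58],
 [ 24, -16]]
Now row reduce the product.
R2 ← R2 − (29/16)·R1: [0, 0]
R3 ← R3 + (1/2)·R1: [0, 0]
1 nonzero row, so rank(BM) = 1.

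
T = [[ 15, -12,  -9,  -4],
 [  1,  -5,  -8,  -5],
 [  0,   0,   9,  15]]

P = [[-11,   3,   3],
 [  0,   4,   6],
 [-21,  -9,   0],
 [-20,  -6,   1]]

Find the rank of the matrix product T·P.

3

First compute TP:
[[104, 102, -31],
 [257,  85, -32],
 [-489, -171,  15]]
Now row reduce the product.
R2 ← R2 − (257/104)·R1: [0, -8687/52, 4639/104]
R3 ← R3 + (489/104)·R1: [0, 16047/52, -13599/104]
R3 ← R3 + (16047/8687)·R2: [0, 0, -420120/8687]
3 nonzero rows, so rank(TP) = 3.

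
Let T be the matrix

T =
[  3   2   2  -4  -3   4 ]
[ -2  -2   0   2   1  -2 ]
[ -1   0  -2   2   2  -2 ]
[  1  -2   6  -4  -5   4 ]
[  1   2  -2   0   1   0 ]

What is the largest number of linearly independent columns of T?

Row reduce to echelon form.
R2 ← R2 + (2/3)·R1: [0, -2/3, 4/3, -2/3, -1, 2/3]
R3 ← R3 + (1/3)·R1: [0, 2/3, -4/3, 2/3, 1, -2/3]
R4 ← R4 − (1/3)·R1: [0, -8/3, 16/3, -8/3, -4, 8/3]
R5 ← R5 − (1/3)·R1: [0, 4/3, -8/3, 4/3, 2, -4/3]
R3 ← R3 + R2: [0, 0, 0, 0, 0, 0]
R4 ← R4 − (4)·R2: [0, 0, 0, 0, 0, 0]
R5 ← R5 + (2)·R2: [0, 0, 0, 0, 0, 0]
Echelon form has 2 nonzero rows, so rank(T) = 2.
The rank gives the maximum number of linearly independent columns: 2.

2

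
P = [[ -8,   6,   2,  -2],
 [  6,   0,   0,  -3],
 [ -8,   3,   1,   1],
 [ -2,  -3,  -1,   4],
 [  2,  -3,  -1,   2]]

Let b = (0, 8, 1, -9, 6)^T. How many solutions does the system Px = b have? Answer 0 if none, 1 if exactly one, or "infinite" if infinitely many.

Row reduce the augmented matrix [P | b].
R2 ← R2 + (3/4)·R1: [0, 9/2, 3/2, -9/2, 8]
R3 ← R3 − R1: [0, -3, -1, 3, 1]
R4 ← R4 − (1/4)·R1: [0, -9/2, -3/2, 9/2, -9]
R5 ← R5 + (1/4)·R1: [0, -3/2, -1/2, 3/2, 6]
R3 ← R3 + (2/3)·R2: [0, 0, 0, 0, 19/3]
R4 ← R4 + R2: [0, 0, 0, 0, -1]
R5 ← R5 + (1/3)·R2: [0, 0, 0, 0, 26/3]
R4 ← R4 + (3/19)·R3: [0, 0, 0, 0, 0]
R5 ← R5 − (26/19)·R3: [0, 0, 0, 0, 0]
The echelon form has 3 nonzero rows; the last pivot sits in the augmented column, so rank(P) = 2 but rank([P|b]) = 3.
Since the ranks differ, the system is inconsistent.
It has no solutions.

0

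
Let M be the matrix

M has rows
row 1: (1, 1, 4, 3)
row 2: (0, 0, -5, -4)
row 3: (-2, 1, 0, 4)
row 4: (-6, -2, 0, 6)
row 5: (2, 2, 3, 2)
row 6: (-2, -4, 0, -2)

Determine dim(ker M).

Row reduce to echelon form.
R3 ← R3 + (2)·R1: [0, 3, 8, 10]
R4 ← R4 + (6)·R1: [0, 4, 24, 24]
R5 ← R5 − (2)·R1: [0, 0, -5, -4]
R6 ← R6 + (2)·R1: [0, -2, 8, 4]
Swap R2 ↔ R3
R4 ← R4 − (4/3)·R2: [0, 0, 40/3, 32/3]
R6 ← R6 + (2/3)·R2: [0, 0, 40/3, 32/3]
R4 ← R4 + (8/3)·R3: [0, 0, 0, 0]
R5 ← R5 − R3: [0, 0, 0, 0]
R6 ← R6 + (8/3)·R3: [0, 0, 0, 0]
3 nonzero rows, so rank(M) = 3.
M has 4 columns; by rank–nullity, nullity = 4 − 3 = 1.

1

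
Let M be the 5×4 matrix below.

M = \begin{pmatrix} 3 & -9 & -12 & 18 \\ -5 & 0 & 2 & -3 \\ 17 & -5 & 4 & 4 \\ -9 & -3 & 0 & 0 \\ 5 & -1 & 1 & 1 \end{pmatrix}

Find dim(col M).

Row reduce to echelon form.
R2 ← R2 + (5/3)·R1: [0, -15, -18, 27]
R3 ← R3 − (17/3)·R1: [0, 46, 72, -98]
R4 ← R4 + (3)·R1: [0, -30, -36, 54]
R5 ← R5 − (5/3)·R1: [0, 14, 21, -29]
R3 ← R3 + (46/15)·R2: [0, 0, 84/5, -76/5]
R4 ← R4 − (2)·R2: [0, 0, 0, 0]
R5 ← R5 + (14/15)·R2: [0, 0, 21/5, -19/5]
R5 ← R5 − (1/4)·R3: [0, 0, 0, 0]
Echelon form has 3 nonzero rows, so rank(M) = 3.
The column space has dimension equal to the rank: 3.

3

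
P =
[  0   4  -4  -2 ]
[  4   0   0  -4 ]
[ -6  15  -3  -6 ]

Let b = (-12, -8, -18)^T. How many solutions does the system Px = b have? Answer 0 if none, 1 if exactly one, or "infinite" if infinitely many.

Row reduce the augmented matrix [P | b].
Swap R1 ↔ R2
R3 ← R3 + (3/2)·R1: [0, 15, -3, -12, -30]
R3 ← R3 − (15/4)·R2: [0, 0, 12, -9/2, 15]
The echelon form has 3 nonzero rows, and every pivot lies in the first 4 columns, so rank(P) = rank([P|b]) = 3.
The system is consistent.
rank = 3 < 4 unknowns, so there are infinitely many solutions.

infinite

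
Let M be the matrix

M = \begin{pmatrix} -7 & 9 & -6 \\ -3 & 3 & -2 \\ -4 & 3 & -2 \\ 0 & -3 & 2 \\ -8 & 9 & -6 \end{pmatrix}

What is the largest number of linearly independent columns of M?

2

Row reduce to echelon form.
R2 ← R2 − (3/7)·R1: [0, -6/7, 4/7]
R3 ← R3 − (4/7)·R1: [0, -15/7, 10/7]
R5 ← R5 − (8/7)·R1: [0, -9/7, 6/7]
R3 ← R3 − (5/2)·R2: [0, 0, 0]
R4 ← R4 − (7/2)·R2: [0, 0, 0]
R5 ← R5 − (3/2)·R2: [0, 0, 0]
Echelon form has 2 nonzero rows, so rank(M) = 2.
The rank gives the maximum number of linearly independent columns: 2.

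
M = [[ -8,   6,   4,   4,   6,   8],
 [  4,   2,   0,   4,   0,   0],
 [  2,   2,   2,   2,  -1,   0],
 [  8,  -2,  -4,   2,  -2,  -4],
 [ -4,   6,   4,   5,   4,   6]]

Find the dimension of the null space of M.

Row reduce to echelon form.
R2 ← R2 + (1/2)·R1: [0, 5, 2, 6, 3, 4]
R3 ← R3 + (1/4)·R1: [0, 7/2, 3, 3, 1/2, 2]
R4 ← R4 + R1: [0, 4, 0, 6, 4, 4]
R5 ← R5 − (1/2)·R1: [0, 3, 2, 3, 1, 2]
R3 ← R3 − (7/10)·R2: [0, 0, 8/5, -6/5, -8/5, -4/5]
R4 ← R4 − (4/5)·R2: [0, 0, -8/5, 6/5, 8/5, 4/5]
R5 ← R5 − (3/5)·R2: [0, 0, 4/5, -3/5, -4/5, -2/5]
R4 ← R4 + R3: [0, 0, 0, 0, 0, 0]
R5 ← R5 − (1/2)·R3: [0, 0, 0, 0, 0, 0]
3 nonzero rows, so rank(M) = 3.
M has 6 columns; by rank–nullity, nullity = 6 − 3 = 3.

3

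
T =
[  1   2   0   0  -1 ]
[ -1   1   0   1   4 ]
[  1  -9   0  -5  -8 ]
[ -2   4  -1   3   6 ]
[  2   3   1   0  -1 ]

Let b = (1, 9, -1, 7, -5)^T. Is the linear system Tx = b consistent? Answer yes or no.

Row reduce the augmented matrix [T | b].
R2 ← R2 + R1: [0, 3, 0, 1, 3, 10]
R3 ← R3 − R1: [0, -11, 0, -5, -7, -2]
R4 ← R4 + (2)·R1: [0, 8, -1, 3, 4, 9]
R5 ← R5 − (2)·R1: [0, -1, 1, 0, 1, -7]
R3 ← R3 + (11/3)·R2: [0, 0, 0, -4/3, 4, 104/3]
R4 ← R4 − (8/3)·R2: [0, 0, -1, 1/3, -4, -53/3]
R5 ← R5 + (1/3)·R2: [0, 0, 1, 1/3, 2, -11/3]
Swap R3 ↔ R4
R5 ← R5 + R3: [0, 0, 0, 2/3, -2, -64/3]
R5 ← R5 + (1/2)·R4: [0, 0, 0, 0, 0, -4]
The echelon form has 5 nonzero rows; the last pivot sits in the augmented column, so rank(T) = 4 but rank([T|b]) = 5.
Since the ranks differ, the system is inconsistent.

no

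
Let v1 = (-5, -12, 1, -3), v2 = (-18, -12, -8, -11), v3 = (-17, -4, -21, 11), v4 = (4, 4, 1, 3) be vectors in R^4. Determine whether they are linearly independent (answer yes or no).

no

Form the matrix with these vectors as rows and row reduce.
R2 ← R2 − (18/5)·R1: [0, 156/5, -58/5, -1/5]
R3 ← R3 − (17/5)·R1: [0, 184/5, -122/5, 106/5]
R4 ← R4 + (4/5)·R1: [0, -28/5, 9/5, 3/5]
R3 ← R3 − (46/39)·R2: [0, 0, -418/39, 836/39]
R4 ← R4 + (7/39)·R2: [0, 0, -11/39, 22/39]
R4 ← R4 − (1/38)·R3: [0, 0, 0, 0]
3 nonzero rows, so the 4 vectors span a space of dimension 3.
Since 3 < 4, the vectors are linearly dependent.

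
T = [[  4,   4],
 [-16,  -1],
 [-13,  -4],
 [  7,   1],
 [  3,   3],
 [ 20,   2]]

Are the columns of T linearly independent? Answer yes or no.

Row reduce T to echelon form.
R2 ← R2 + (4)·R1: [0, 15]
R3 ← R3 + (13/4)·R1: [0, 9]
R4 ← R4 − (7/4)·R1: [0, -6]
R5 ← R5 − (3/4)·R1: [0, 0]
R6 ← R6 − (5)·R1: [0, -18]
R3 ← R3 − (3/5)·R2: [0, 0]
R4 ← R4 + (2/5)·R2: [0, 0]
R6 ← R6 + (6/5)·R2: [0, 0]
2 pivots among 2 columns.
Every column is a pivot column, so the columns are linearly independent.

yes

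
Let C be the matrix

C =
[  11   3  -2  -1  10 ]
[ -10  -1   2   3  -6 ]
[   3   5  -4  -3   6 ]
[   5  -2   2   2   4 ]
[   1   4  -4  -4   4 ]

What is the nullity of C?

1

Row reduce to echelon form.
R2 ← R2 + (10/11)·R1: [0, 19/11, 2/11, 23/11, 34/11]
R3 ← R3 − (3/11)·R1: [0, 46/11, -38/11, -30/11, 36/11]
R4 ← R4 − (5/11)·R1: [0, -37/11, 32/11, 27/11, -6/11]
R5 ← R5 − (1/11)·R1: [0, 41/11, -42/11, -43/11, 34/11]
R3 ← R3 − (46/19)·R2: [0, 0, -74/19, -148/19, -80/19]
R4 ← R4 + (37/19)·R2: [0, 0, 62/19, 124/19, 104/19]
R5 ← R5 − (41/19)·R2: [0, 0, -80/19, -160/19, -68/19]
R4 ← R4 + (31/37)·R3: [0, 0, 0, 0, 72/37]
R5 ← R5 − (40/37)·R3: [0, 0, 0, 0, 36/37]
R5 ← R5 − (1/2)·R4: [0, 0, 0, 0, 0]
4 nonzero rows, so rank(C) = 4.
C has 5 columns; by rank–nullity, nullity = 5 − 4 = 1.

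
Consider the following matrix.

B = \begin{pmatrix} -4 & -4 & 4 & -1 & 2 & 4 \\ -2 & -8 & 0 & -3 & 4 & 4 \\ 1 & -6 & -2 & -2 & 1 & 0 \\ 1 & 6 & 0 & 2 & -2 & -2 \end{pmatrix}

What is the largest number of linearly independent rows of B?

Row reduce to echelon form.
R2 ← R2 − (1/2)·R1: [0, -6, -2, -5/2, 3, 2]
R3 ← R3 + (1/4)·R1: [0, -7, -1, -9/4, 3/2, 1]
R4 ← R4 + (1/4)·R1: [0, 5, 1, 7/4, -3/2, -1]
R3 ← R3 − (7/6)·R2: [0, 0, 4/3, 2/3, -2, -4/3]
R4 ← R4 + (5/6)·R2: [0, 0, -2/3, -1/3, 1, 2/3]
R4 ← R4 + (1/2)·R3: [0, 0, 0, 0, 0, 0]
Echelon form has 3 nonzero rows, so rank(B) = 3.
The rank gives the maximum number of linearly independent rows: 3.

3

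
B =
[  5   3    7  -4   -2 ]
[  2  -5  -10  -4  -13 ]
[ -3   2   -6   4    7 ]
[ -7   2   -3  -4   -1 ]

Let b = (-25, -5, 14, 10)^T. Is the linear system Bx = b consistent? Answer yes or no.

Row reduce the augmented matrix [B | b].
R2 ← R2 − (2/5)·R1: [0, -31/5, -64/5, -12/5, -61/5, 5]
R3 ← R3 + (3/5)·R1: [0, 19/5, -9/5, 8/5, 29/5, -1]
R4 ← R4 + (7/5)·R1: [0, 31/5, 34/5, -48/5, -19/5, -25]
R3 ← R3 + (19/31)·R2: [0, 0, -299/31, 4/31, -52/31, 64/31]
R4 ← R4 + R2: [0, 0, -6, -12, -16, -20]
R4 ← R4 − (186/299)·R3: [0, 0, 0, -3612/299, -344/23, -6364/299]
The echelon form has 4 nonzero rows, and every pivot lies in the first 5 columns, so rank(B) = rank([B|b]) = 4.
The system is consistent.

yes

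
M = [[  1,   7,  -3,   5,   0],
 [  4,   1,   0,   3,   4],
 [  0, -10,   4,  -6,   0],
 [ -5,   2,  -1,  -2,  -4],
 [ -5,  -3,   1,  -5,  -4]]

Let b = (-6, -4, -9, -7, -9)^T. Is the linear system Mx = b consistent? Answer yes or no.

no

Row reduce the augmented matrix [M | b].
R2 ← R2 − (4)·R1: [0, -27, 12, -17, 4, 20]
R4 ← R4 + (5)·R1: [0, 37, -16, 23, -4, -37]
R5 ← R5 + (5)·R1: [0, 32, -14, 20, -4, -39]
R3 ← R3 − (10/27)·R2: [0, 0, -4/9, 8/27, -40/27, -443/27]
R4 ← R4 + (37/27)·R2: [0, 0, 4/9, -8/27, 40/27, -259/27]
R5 ← R5 + (32/27)·R2: [0, 0, 2/9, -4/27, 20/27, -413/27]
R4 ← R4 + R3: [0, 0, 0, 0, 0, -26]
R5 ← R5 + (1/2)·R3: [0, 0, 0, 0, 0, -47/2]
R5 ← R5 − (47/52)·R4: [0, 0, 0, 0, 0, 0]
The echelon form has 4 nonzero rows; the last pivot sits in the augmented column, so rank(M) = 3 but rank([M|b]) = 4.
Since the ranks differ, the system is inconsistent.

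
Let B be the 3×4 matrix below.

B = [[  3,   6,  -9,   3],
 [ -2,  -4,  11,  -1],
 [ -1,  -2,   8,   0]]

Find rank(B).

Row reduce to echelon form.
R2 ← R2 + (2/3)·R1: [0, 0, 5, 1]
R3 ← R3 + (1/3)·R1: [0, 0, 5, 1]
R3 ← R3 − R2: [0, 0, 0, 0]
Echelon form has 2 nonzero rows, so rank(B) = 2.

2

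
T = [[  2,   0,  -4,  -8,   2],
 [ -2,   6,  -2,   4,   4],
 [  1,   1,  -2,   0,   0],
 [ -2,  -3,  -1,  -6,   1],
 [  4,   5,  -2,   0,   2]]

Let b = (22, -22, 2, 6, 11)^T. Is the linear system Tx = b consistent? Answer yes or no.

Row reduce the augmented matrix [T | b].
R2 ← R2 + R1: [0, 6, -6, -4, 6, 0]
R3 ← R3 − (1/2)·R1: [0, 1, 0, 4, -1, -9]
R4 ← R4 + R1: [0, -3, -5, -14, 3, 28]
R5 ← R5 − (2)·R1: [0, 5, 6, 16, -2, -33]
R3 ← R3 − (1/6)·R2: [0, 0, 1, 14/3, -2, -9]
R4 ← R4 + (1/2)·R2: [0, 0, -8, -16, 6, 28]
R5 ← R5 − (5/6)·R2: [0, 0, 11, 58/3, -7, -33]
R4 ← R4 + (8)·R3: [0, 0, 0, 64/3, -10, -44]
R5 ← R5 − (11)·R3: [0, 0, 0, -32, 15, 66]
R5 ← R5 + (3/2)·R4: [0, 0, 0, 0, 0, 0]
The echelon form has 4 nonzero rows, and every pivot lies in the first 5 columns, so rank(T) = rank([T|b]) = 4.
The system is consistent.

yes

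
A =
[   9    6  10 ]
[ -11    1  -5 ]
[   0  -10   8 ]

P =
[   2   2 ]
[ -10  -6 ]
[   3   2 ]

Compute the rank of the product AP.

2

First compute AP:
[[-12,   2],
 [-47, -38],
 [124,  76]]
Now row reduce the product.
R2 ← R2 − (47/12)·R1: [0, -275/6]
R3 ← R3 + (31/3)·R1: [0, 290/3]
R3 ← R3 + (116/55)·R2: [0, 0]
2 nonzero rows, so rank(AP) = 2.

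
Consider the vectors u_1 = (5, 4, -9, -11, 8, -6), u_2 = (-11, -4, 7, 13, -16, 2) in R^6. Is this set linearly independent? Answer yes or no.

yes

Form the matrix with these vectors as rows and row reduce.
R2 ← R2 + (11/5)·R1: [0, 24/5, -64/5, -56/5, 8/5, -56/5]
2 nonzero rows, so the 2 vectors span a space of dimension 2.
Since 2 = 2, the vectors are linearly independent.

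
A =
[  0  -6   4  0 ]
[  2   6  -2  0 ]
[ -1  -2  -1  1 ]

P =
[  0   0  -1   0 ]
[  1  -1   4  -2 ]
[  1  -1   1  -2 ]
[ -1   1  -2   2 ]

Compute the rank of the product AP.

First compute AP:
[[ -2,   2, -20,   4],
 [  4,  -4,  20,  -8],
 [ -4,   4, -10,   8]]
Now row reduce the product.
R2 ← R2 + (2)·R1: [0, 0, -20, 0]
R3 ← R3 − (2)·R1: [0, 0, 30, 0]
R3 ← R3 + (3/2)·R2: [0, 0, 0, 0]
2 nonzero rows, so rank(AP) = 2.

2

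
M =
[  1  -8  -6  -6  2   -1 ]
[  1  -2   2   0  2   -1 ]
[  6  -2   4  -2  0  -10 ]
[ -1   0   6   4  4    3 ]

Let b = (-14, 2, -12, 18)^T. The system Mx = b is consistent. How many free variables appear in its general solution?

3

Row reduce the augmented matrix [M | b].
R2 ← R2 − R1: [0, 6, 8, 6, 0, 0, 16]
R3 ← R3 − (6)·R1: [0, 46, 40, 34, -12, -4, 72]
R4 ← R4 + R1: [0, -8, 0, -2, 6, 2, 4]
R3 ← R3 − (23/3)·R2: [0, 0, -64/3, -12, -12, -4, -152/3]
R4 ← R4 + (4/3)·R2: [0, 0, 32/3, 6, 6, 2, 76/3]
R4 ← R4 + (1/2)·R3: [0, 0, 0, 0, 0, 0, 0]
The echelon form has 3 nonzero rows, and every pivot lies in the first 6 columns, so rank(M) = rank([M|b]) = 3.
The system is consistent.
Free variables = (unknowns) − (rank) = 6 − 3 = 3.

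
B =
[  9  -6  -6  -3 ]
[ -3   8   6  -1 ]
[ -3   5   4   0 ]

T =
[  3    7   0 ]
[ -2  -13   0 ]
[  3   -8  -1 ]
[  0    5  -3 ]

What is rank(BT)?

First compute BT:
[[ 21, 174,  15],
 [ -7, -178,  -3],
 [ -7, -118,  -4]]
Now row reduce the product.
R2 ← R2 + (1/3)·R1: [0, -120, 2]
R3 ← R3 + (1/3)·R1: [0, -60, 1]
R3 ← R3 − (1/2)·R2: [0, 0, 0]
2 nonzero rows, so rank(BT) = 2.

2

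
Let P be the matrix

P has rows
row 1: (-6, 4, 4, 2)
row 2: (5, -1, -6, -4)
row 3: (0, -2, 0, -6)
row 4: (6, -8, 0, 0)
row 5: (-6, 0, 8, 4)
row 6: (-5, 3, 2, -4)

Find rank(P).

Row reduce to echelon form.
R2 ← R2 + (5/6)·R1: [0, 7/3, -8/3, -7/3]
R4 ← R4 + R1: [0, -4, 4, 2]
R5 ← R5 − R1: [0, -4, 4, 2]
R6 ← R6 − (5/6)·R1: [0, -1/3, -4/3, -17/3]
R3 ← R3 + (6/7)·R2: [0, 0, -16/7, -8]
R4 ← R4 + (12/7)·R2: [0, 0, -4/7, -2]
R5 ← R5 + (12/7)·R2: [0, 0, -4/7, -2]
R6 ← R6 + (1/7)·R2: [0, 0, -12/7, -6]
R4 ← R4 − (1/4)·R3: [0, 0, 0, 0]
R5 ← R5 − (1/4)·R3: [0, 0, 0, 0]
R6 ← R6 − (3/4)·R3: [0, 0, 0, 0]
Echelon form has 3 nonzero rows, so rank(P) = 3.

3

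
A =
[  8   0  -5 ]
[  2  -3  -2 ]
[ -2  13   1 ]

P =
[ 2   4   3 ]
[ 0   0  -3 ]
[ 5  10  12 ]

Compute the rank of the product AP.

2

First compute AP:
[[ -9, -18, -36],
 [ -6, -12,  -9],
 [  1,   2, -33]]
Now row reduce the product.
R2 ← R2 − (2/3)·R1: [0, 0, 15]
R3 ← R3 + (1/9)·R1: [0, 0, -37]
R3 ← R3 + (37/15)·R2: [0, 0, 0]
2 nonzero rows, so rank(AP) = 2.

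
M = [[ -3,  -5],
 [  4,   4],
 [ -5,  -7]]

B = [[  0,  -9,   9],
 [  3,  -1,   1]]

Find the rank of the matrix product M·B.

2

First compute MB:
[[-15,  32, -32],
 [ 12, -40,  40],
 [-21,  52, -52]]
Now row reduce the product.
R2 ← R2 + (4/5)·R1: [0, -72/5, 72/5]
R3 ← R3 − (7/5)·R1: [0, 36/5, -36/5]
R3 ← R3 + (1/2)·R2: [0, 0, 0]
2 nonzero rows, so rank(MB) = 2.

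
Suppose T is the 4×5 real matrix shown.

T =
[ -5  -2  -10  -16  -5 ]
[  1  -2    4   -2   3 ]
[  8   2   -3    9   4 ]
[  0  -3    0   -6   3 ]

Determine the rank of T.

Row reduce to echelon form.
R2 ← R2 + (1/5)·R1: [0, -12/5, 2, -26/5, 2]
R3 ← R3 + (8/5)·R1: [0, -6/5, -19, -83/5, -4]
R3 ← R3 − (1/2)·R2: [0, 0, -20, -14, -5]
R4 ← R4 − (5/4)·R2: [0, 0, -5/2, 1/2, 1/2]
R4 ← R4 − (1/8)·R3: [0, 0, 0, 9/4, 9/8]
Echelon form has 4 nonzero rows, so rank(T) = 4.

4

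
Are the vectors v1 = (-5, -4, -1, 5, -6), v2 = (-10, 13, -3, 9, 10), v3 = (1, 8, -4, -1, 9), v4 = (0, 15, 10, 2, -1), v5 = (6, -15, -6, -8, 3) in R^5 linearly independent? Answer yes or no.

Form the matrix with these vectors as rows and row reduce.
R2 ← R2 − (2)·R1: [0, 21, -1, -1, 22]
R3 ← R3 + (1/5)·R1: [0, 36/5, -21/5, 0, 39/5]
R5 ← R5 + (6/5)·R1: [0, -99/5, -36/5, -2, -21/5]
R3 ← R3 − (12/35)·R2: [0, 0, -27/7, 12/35, 9/35]
R4 ← R4 − (5/7)·R2: [0, 0, 75/7, 19/7, -117/7]
R5 ← R5 + (33/35)·R2: [0, 0, -57/7, -103/35, 579/35]
R4 ← R4 + (25/9)·R3: [0, 0, 0, 11/3, -16]
R5 ← R5 − (19/9)·R3: [0, 0, 0, -11/3, 16]
R5 ← R5 + R4: [0, 0, 0, 0, 0]
4 nonzero rows, so the 5 vectors span a space of dimension 4.
Since 4 < 5, the vectors are linearly dependent.

no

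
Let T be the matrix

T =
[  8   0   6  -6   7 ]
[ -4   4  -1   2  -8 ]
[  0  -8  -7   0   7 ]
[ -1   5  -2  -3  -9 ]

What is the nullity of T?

2

Row reduce to echelon form.
R2 ← R2 + (1/2)·R1: [0, 4, 2, -1, -9/2]
R4 ← R4 + (1/8)·R1: [0, 5, -5/4, -15/4, -65/8]
R3 ← R3 + (2)·R2: [0, 0, -3, -2, -2]
R4 ← R4 − (5/4)·R2: [0, 0, -15/4, -5/2, -5/2]
R4 ← R4 − (5/4)·R3: [0, 0, 0, 0, 0]
3 nonzero rows, so rank(T) = 3.
T has 5 columns; by rank–nullity, nullity = 5 − 3 = 2.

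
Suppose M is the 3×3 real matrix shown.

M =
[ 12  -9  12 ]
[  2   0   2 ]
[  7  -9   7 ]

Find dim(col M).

Row reduce to echelon form.
R2 ← R2 − (1/6)·R1: [0, 3/2, 0]
R3 ← R3 − (7/12)·R1: [0, -15/4, 0]
R3 ← R3 + (5/2)·R2: [0, 0, 0]
Echelon form has 2 nonzero rows, so rank(M) = 2.
The column space has dimension equal to the rank: 2.

2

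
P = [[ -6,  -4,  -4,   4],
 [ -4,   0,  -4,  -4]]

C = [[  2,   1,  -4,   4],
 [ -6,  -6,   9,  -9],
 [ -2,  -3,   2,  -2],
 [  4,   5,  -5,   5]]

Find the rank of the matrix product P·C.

First compute PC:
[[ 36,  50, -40,  40],
 [-16, -12,  28, -28]]
Now row reduce the product.
R2 ← R2 + (4/9)·R1: [0, 92/9, 92/9, -92/9]
2 nonzero rows, so rank(PC) = 2.

2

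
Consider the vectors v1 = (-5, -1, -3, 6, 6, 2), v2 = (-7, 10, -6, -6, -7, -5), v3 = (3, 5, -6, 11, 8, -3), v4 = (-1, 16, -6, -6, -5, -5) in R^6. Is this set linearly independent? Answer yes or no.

Form the matrix with these vectors as rows and row reduce.
R2 ← R2 − (7/5)·R1: [0, 57/5, -9/5, -72/5, -77/5, -39/5]
R3 ← R3 + (3/5)·R1: [0, 22/5, -39/5, 73/5, 58/5, -9/5]
R4 ← R4 − (1/5)·R1: [0, 81/5, -27/5, -36/5, -31/5, -27/5]
R3 ← R3 − (22/57)·R2: [0, 0, -135/19, 383/19, 1000/57, 23/19]
R4 ← R4 − (27/19)·R2: [0, 0, -54/19, 252/19, 298/19, 108/19]
R4 ← R4 − (2/5)·R3: [0, 0, 0, 26/5, 26/3, 26/5]
4 nonzero rows, so the 4 vectors span a space of dimension 4.
Since 4 = 4, the vectors are linearly independent.

yes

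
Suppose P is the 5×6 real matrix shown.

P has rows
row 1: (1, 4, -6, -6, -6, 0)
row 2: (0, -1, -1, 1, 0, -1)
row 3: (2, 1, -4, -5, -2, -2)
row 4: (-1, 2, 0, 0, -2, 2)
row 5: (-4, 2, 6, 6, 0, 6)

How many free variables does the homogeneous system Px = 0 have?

Row reduce to echelon form.
R3 ← R3 − (2)·R1: [0, -7, 8, 7, 10, -2]
R4 ← R4 + R1: [0, 6, -6, -6, -8, 2]
R5 ← R5 + (4)·R1: [0, 18, -18, -18, -24, 6]
R3 ← R3 − (7)·R2: [0, 0, 15, 0, 10, 5]
R4 ← R4 + (6)·R2: [0, 0, -12, 0, -8, -4]
R5 ← R5 + (18)·R2: [0, 0, -36, 0, -24, -12]
R4 ← R4 + (4/5)·R3: [0, 0, 0, 0, 0, 0]
R5 ← R5 + (12/5)·R3: [0, 0, 0, 0, 0, 0]
3 nonzero rows, so rank(P) = 3.
P has 6 columns; by rank–nullity, nullity = 6 − 3 = 3.

3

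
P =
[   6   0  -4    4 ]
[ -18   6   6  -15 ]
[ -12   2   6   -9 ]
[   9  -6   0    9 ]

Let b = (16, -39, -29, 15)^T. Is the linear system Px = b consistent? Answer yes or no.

yes

Row reduce the augmented matrix [P | b].
R2 ← R2 + (3)·R1: [0, 6, -6, -3, 9]
R3 ← R3 + (2)·R1: [0, 2, -2, -1, 3]
R4 ← R4 − (3/2)·R1: [0, -6, 6, 3, -9]
R3 ← R3 − (1/3)·R2: [0, 0, 0, 0, 0]
R4 ← R4 + R2: [0, 0, 0, 0, 0]
The echelon form has 2 nonzero rows, and every pivot lies in the first 4 columns, so rank(P) = rank([P|b]) = 2.
The system is consistent.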